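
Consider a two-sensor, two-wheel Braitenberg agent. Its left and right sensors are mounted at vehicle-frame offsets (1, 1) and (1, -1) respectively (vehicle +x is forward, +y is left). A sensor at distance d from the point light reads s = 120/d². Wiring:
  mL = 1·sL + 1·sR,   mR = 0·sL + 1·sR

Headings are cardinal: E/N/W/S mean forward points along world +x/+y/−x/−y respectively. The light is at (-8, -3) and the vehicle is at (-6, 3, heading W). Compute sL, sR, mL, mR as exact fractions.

60/13 12/5 456/65 12/5

left sensor world pos  = (-7, 2); dL² = 26
right sensor world pos = (-7, 4); dR² = 50
sL = 120/26 = 60/13
sR = 120/50 = 12/5
mL = 1·sL + 1·sR = 456/65
mR = 0·sL + 1·sR = 12/5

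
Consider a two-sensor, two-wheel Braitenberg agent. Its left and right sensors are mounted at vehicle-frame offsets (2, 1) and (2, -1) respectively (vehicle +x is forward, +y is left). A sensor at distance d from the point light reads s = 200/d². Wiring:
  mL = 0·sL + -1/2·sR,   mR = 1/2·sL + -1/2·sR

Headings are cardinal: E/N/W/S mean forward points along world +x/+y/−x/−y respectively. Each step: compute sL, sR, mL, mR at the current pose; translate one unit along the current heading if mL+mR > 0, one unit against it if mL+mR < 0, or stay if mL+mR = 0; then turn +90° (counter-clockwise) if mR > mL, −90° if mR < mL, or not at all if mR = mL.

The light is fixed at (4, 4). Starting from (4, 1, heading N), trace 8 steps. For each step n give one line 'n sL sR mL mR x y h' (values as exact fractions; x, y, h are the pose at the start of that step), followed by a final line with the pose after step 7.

n=0: pose=(4,1,N); sL=100, sR=100; mL=-50, mR=0; mL+mR=-50 → advance -1; mR−mL=50 → turn +1·90°
n=1: pose=(4,0,W); sL=200/29, sR=200/13; mL=-100/13, mR=-1600/377; mL+mR=-4500/377 → advance -1; mR−mL=100/29 → turn +1·90°
n=2: pose=(5,0,S); sL=5, sR=50/9; mL=-25/9, mR=-5/18; mL+mR=-55/18 → advance -1; mR−mL=5/2 → turn +1·90°
n=3: pose=(5,1,E); sL=200/13, sR=8; mL=-4, mR=48/13; mL+mR=-4/13 → advance -1; mR−mL=100/13 → turn +1·90°
n=4: pose=(4,1,N); sL=100, sR=100; mL=-50, mR=0; mL+mR=-50 → advance -1; mR−mL=50 → turn +1·90°
n=5: pose=(4,0,W); sL=200/29, sR=200/13; mL=-100/13, mR=-1600/377; mL+mR=-4500/377 → advance -1; mR−mL=100/29 → turn +1·90°
n=6: pose=(5,0,S); sL=5, sR=50/9; mL=-25/9, mR=-5/18; mL+mR=-55/18 → advance -1; mR−mL=5/2 → turn +1·90°
n=7: pose=(5,1,E); sL=200/13, sR=8; mL=-4, mR=48/13; mL+mR=-4/13 → advance -1; mR−mL=100/13 → turn +1·90°

0 100 100 -50 0 4 1 N
1 200/29 200/13 -100/13 -1600/377 4 0 W
2 5 50/9 -25/9 -5/18 5 0 S
3 200/13 8 -4 48/13 5 1 E
4 100 100 -50 0 4 1 N
5 200/29 200/13 -100/13 -1600/377 4 0 W
6 5 50/9 -25/9 -5/18 5 0 S
7 200/13 8 -4 48/13 5 1 E
final 4 1 N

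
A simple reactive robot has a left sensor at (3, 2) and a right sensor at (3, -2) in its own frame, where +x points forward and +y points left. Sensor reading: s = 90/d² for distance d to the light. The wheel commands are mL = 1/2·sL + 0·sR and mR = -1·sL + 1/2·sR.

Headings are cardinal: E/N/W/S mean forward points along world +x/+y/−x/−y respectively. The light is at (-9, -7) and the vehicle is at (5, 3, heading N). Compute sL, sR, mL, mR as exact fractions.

left sensor world pos  = (3, 6); dL² = 313
right sensor world pos = (7, 6); dR² = 425
sL = 90/313 = 90/313
sR = 90/425 = 18/85
mL = 1/2·sL + 0·sR = 45/313
mR = -1·sL + 1/2·sR = -4833/26605

90/313 18/85 45/313 -4833/26605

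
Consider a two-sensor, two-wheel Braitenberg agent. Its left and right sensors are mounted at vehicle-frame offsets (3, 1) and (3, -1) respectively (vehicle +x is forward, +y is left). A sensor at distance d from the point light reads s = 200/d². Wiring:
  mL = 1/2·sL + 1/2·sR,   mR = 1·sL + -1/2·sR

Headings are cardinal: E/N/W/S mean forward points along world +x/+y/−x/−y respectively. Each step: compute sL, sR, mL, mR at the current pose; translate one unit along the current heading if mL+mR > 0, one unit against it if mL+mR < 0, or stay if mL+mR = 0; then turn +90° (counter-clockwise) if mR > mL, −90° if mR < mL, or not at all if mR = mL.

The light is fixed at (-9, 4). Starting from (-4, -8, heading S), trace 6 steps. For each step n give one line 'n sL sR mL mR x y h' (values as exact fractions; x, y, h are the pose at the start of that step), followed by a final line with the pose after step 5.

0 200/261 200/241 50200/62901 22100/62901 -4 -8 S
1 1 50/37 87/74 12/37 -4 -9 W
2 200/109 8/5 936/545 564/545 -5 -9 N
3 20/17 100/109 1940/1853 1330/1853 -5 -8 E
4 200/261 200/241 50200/62901 22100/62901 -4 -8 S
5 1 50/37 87/74 12/37 -4 -9 W
final -5 -9 N

n=0: pose=(-4,-8,S); sL=200/261, sR=200/241; mL=50200/62901, mR=22100/62901; mL+mR=100/87 → advance +1; mR−mL=-28100/62901 → turn -1·90°
n=1: pose=(-4,-9,W); sL=1, sR=50/37; mL=87/74, mR=12/37; mL+mR=3/2 → advance +1; mR−mL=-63/74 → turn -1·90°
n=2: pose=(-5,-9,N); sL=200/109, sR=8/5; mL=936/545, mR=564/545; mL+mR=300/109 → advance +1; mR−mL=-372/545 → turn -1·90°
n=3: pose=(-5,-8,E); sL=20/17, sR=100/109; mL=1940/1853, mR=1330/1853; mL+mR=30/17 → advance +1; mR−mL=-610/1853 → turn -1·90°
n=4: pose=(-4,-8,S); sL=200/261, sR=200/241; mL=50200/62901, mR=22100/62901; mL+mR=100/87 → advance +1; mR−mL=-28100/62901 → turn -1·90°
n=5: pose=(-4,-9,W); sL=1, sR=50/37; mL=87/74, mR=12/37; mL+mR=3/2 → advance +1; mR−mL=-63/74 → turn -1·90°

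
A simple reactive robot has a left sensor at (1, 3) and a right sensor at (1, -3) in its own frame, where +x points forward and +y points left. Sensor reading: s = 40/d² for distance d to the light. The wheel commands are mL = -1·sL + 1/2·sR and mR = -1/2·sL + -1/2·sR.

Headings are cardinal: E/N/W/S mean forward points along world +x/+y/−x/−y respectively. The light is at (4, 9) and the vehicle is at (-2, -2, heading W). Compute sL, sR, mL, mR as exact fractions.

left sensor world pos  = (-3, -5); dL² = 245
right sensor world pos = (-3, 1); dR² = 113
sL = 40/245 = 8/49
sR = 40/113 = 40/113
mL = -1·sL + 1/2·sR = 76/5537
mR = -1/2·sL + -1/2·sR = -1432/5537

8/49 40/113 76/5537 -1432/5537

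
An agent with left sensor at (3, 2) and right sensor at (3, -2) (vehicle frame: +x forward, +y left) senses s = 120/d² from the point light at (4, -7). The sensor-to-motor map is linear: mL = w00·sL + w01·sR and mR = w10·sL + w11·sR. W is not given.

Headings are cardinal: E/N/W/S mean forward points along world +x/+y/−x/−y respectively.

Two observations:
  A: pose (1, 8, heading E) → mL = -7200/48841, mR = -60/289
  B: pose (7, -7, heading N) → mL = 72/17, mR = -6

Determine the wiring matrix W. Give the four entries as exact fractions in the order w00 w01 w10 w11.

obs A: pose=(1,8,E) → sL=120/289, sR=120/169, mL=-7200/48841, mR=-60/289
obs B: pose=(7,-7,N) → sL=12, sR=60/17, mL=72/17, mR=-6
sensor matrix S = [[120/289, 120/169], [12, 60/17]]; det S = -5857920/830297
solve [mL_A; mL_B] = S·[w00; w01] and [mR_A; mR_B] = S·[w10; w11]:
  w00 = 1/2, w01 = -1/2, w10 = -1/2, w11 = 0

1/2 -1/2 -1/2 0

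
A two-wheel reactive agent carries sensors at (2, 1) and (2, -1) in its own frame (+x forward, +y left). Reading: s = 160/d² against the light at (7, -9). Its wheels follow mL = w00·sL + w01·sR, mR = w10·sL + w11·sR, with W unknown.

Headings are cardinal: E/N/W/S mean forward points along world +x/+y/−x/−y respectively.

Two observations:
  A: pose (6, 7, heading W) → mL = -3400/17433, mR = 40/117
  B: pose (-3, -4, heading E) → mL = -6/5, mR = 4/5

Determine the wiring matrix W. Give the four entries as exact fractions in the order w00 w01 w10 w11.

obs A: pose=(6,7,W) → sL=80/117, sR=80/149, mL=-3400/17433, mR=40/117
obs B: pose=(-3,-4,E) → sL=8/5, sR=2, mL=-6/5, mR=4/5
sensor matrix S = [[80/117, 80/149], [8/5, 2]]; det S = 8864/17433
solve [mL_A; mL_B] = S·[w00; w01] and [mR_A; mR_B] = S·[w10; w11]:
  w00 = 1/2, w01 = -1, w10 = 1/2, w11 = 0

1/2 -1 1/2 0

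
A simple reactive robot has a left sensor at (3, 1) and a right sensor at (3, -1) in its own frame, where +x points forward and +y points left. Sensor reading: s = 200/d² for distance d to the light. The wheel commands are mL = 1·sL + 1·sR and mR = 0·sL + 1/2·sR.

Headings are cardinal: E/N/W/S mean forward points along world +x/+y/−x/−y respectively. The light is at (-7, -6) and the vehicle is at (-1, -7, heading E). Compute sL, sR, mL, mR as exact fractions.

200/81 40/17 6640/1377 20/17

left sensor world pos  = (2, -6); dL² = 81
right sensor world pos = (2, -8); dR² = 85
sL = 200/81 = 200/81
sR = 200/85 = 40/17
mL = 1·sL + 1·sR = 6640/1377
mR = 0·sL + 1/2·sR = 20/17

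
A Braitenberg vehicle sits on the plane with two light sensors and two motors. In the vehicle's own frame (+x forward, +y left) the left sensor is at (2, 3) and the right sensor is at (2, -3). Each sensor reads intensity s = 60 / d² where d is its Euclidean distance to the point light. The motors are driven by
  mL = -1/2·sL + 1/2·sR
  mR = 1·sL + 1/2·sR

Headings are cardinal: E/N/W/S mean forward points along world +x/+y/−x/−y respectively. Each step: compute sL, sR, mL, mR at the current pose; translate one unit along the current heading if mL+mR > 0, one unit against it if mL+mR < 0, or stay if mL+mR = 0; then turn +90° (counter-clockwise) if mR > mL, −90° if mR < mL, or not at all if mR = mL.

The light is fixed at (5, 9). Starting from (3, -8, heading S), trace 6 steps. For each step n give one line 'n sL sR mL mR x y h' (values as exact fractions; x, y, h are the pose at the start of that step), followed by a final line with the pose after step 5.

0 30/181 30/193 -180/34933 8505/34933 3 -8 S
1 4/15 20/147 -16/245 82/245 3 -9 E
2 15/68 3/13 9/1768 297/884 4 -9 N
3 60/409 12/41 1224/16769 4914/16769 4 -8 W
4 30/181 30/193 -180/34933 8505/34933 3 -8 S
5 4/15 20/147 -16/245 82/245 3 -9 E
final 4 -9 N

n=0: pose=(3,-8,S); sL=30/181, sR=30/193; mL=-180/34933, mR=8505/34933; mL+mR=8325/34933 → advance +1; mR−mL=45/181 → turn +1·90°
n=1: pose=(3,-9,E); sL=4/15, sR=20/147; mL=-16/245, mR=82/245; mL+mR=66/245 → advance +1; mR−mL=2/5 → turn +1·90°
n=2: pose=(4,-9,N); sL=15/68, sR=3/13; mL=9/1768, mR=297/884; mL+mR=603/1768 → advance +1; mR−mL=45/136 → turn +1·90°
n=3: pose=(4,-8,W); sL=60/409, sR=12/41; mL=1224/16769, mR=4914/16769; mL+mR=6138/16769 → advance +1; mR−mL=90/409 → turn +1·90°
n=4: pose=(3,-8,S); sL=30/181, sR=30/193; mL=-180/34933, mR=8505/34933; mL+mR=8325/34933 → advance +1; mR−mL=45/181 → turn +1·90°
n=5: pose=(3,-9,E); sL=4/15, sR=20/147; mL=-16/245, mR=82/245; mL+mR=66/245 → advance +1; mR−mL=2/5 → turn +1·90°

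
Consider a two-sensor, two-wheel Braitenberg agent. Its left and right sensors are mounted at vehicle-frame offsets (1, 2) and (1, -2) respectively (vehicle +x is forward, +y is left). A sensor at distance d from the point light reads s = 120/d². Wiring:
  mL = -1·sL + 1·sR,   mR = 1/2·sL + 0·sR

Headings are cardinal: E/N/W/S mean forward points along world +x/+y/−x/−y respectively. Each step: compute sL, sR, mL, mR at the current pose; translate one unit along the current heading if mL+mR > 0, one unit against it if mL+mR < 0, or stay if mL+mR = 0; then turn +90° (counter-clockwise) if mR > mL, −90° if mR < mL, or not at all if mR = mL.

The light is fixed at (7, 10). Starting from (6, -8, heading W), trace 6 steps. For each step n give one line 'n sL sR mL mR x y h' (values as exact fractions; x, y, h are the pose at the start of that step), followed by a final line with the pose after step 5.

0 30/101 6/13 216/1313 15/101 6 -8 W
1 24/61 120/289 384/17629 12/61 5 -8 N
2 12/37 20/39 272/1443 6/37 5 -7 W
3 120/281 120/257 2880/72217 60/281 4 -7 N
4 6/17 30/53 192/901 3/17 4 -6 W
5 40/87 120/229 1280/19923 20/87 3 -6 N
final 3 -5 W

n=0: pose=(6,-8,W); sL=30/101, sR=6/13; mL=216/1313, mR=15/101; mL+mR=411/1313 → advance +1; mR−mL=-21/1313 → turn -1·90°
n=1: pose=(5,-8,N); sL=24/61, sR=120/289; mL=384/17629, mR=12/61; mL+mR=3852/17629 → advance +1; mR−mL=3084/17629 → turn +1·90°
n=2: pose=(5,-7,W); sL=12/37, sR=20/39; mL=272/1443, mR=6/37; mL+mR=506/1443 → advance +1; mR−mL=-38/1443 → turn -1·90°
n=3: pose=(4,-7,N); sL=120/281, sR=120/257; mL=2880/72217, mR=60/281; mL+mR=18300/72217 → advance +1; mR−mL=12540/72217 → turn +1·90°
n=4: pose=(4,-6,W); sL=6/17, sR=30/53; mL=192/901, mR=3/17; mL+mR=351/901 → advance +1; mR−mL=-33/901 → turn -1·90°
n=5: pose=(3,-6,N); sL=40/87, sR=120/229; mL=1280/19923, mR=20/87; mL+mR=5860/19923 → advance +1; mR−mL=1100/6641 → turn +1·90°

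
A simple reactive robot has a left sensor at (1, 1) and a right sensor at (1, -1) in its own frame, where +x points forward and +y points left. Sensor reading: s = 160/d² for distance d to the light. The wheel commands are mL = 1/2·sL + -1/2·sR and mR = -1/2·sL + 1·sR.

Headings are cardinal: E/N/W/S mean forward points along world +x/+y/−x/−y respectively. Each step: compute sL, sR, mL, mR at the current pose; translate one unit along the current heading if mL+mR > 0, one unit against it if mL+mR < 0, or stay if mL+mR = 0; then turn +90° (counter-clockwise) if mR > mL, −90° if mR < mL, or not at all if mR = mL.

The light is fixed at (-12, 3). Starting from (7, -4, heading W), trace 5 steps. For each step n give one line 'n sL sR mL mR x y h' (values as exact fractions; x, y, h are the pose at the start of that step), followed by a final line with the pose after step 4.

0 40/97 4/9 -14/873 208/873 7 -4 W
1 32/85 160/353 -1152/30005 7952/30005 6 -4 S
2 16/41 80/221 128/9061 1512/9061 6 -5 E
3 160/373 160/449 6080/167477 23760/167477 7 -5 N
4 40/97 4/9 -14/873 208/873 7 -4 W
final 6 -4 S

n=0: pose=(7,-4,W); sL=40/97, sR=4/9; mL=-14/873, mR=208/873; mL+mR=2/9 → advance +1; mR−mL=74/291 → turn +1·90°
n=1: pose=(6,-4,S); sL=32/85, sR=160/353; mL=-1152/30005, mR=7952/30005; mL+mR=80/353 → advance +1; mR−mL=9104/30005 → turn +1·90°
n=2: pose=(6,-5,E); sL=16/41, sR=80/221; mL=128/9061, mR=1512/9061; mL+mR=40/221 → advance +1; mR−mL=1384/9061 → turn +1·90°
n=3: pose=(7,-5,N); sL=160/373, sR=160/449; mL=6080/167477, mR=23760/167477; mL+mR=80/449 → advance +1; mR−mL=17680/167477 → turn +1·90°
n=4: pose=(7,-4,W); sL=40/97, sR=4/9; mL=-14/873, mR=208/873; mL+mR=2/9 → advance +1; mR−mL=74/291 → turn +1·90°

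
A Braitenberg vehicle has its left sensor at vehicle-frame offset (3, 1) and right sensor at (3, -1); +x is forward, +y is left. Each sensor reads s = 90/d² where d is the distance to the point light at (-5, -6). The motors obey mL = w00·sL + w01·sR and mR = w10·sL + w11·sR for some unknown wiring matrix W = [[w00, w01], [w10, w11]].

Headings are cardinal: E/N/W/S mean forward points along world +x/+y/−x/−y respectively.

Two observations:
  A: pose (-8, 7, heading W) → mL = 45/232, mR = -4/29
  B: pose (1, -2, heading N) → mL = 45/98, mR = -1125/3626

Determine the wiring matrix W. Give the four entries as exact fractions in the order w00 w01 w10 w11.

obs A: pose=(-8,7,W) → sL=1/2, sR=45/116, mL=45/232, mR=-4/29
obs B: pose=(1,-2,N) → sL=45/37, sR=45/49, mL=45/98, mR=-1125/3626
sensor matrix S = [[1/2, 45/116], [45/37, 45/49]]; det S = -2655/210308
solve [mL_A; mL_B] = S·[w00; w01] and [mR_A; mR_B] = S·[w10; w11]:
  w00 = 0, w01 = 1/2, w10 = 1/2, w11 = -1

0 1/2 1/2 -1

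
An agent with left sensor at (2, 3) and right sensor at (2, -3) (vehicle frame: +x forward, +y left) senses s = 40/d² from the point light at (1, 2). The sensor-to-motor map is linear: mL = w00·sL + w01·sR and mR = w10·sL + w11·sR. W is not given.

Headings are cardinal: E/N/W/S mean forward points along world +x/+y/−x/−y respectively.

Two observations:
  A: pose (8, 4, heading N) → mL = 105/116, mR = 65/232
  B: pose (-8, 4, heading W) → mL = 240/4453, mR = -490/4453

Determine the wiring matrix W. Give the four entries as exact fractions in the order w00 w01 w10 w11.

1 -1 1/2 -1

obs A: pose=(8,4,N) → sL=5/4, sR=10/29, mL=105/116, mR=65/232
obs B: pose=(-8,4,W) → sL=20/61, sR=20/73, mL=240/4453, mR=-490/4453
sensor matrix S = [[5/4, 10/29], [20/61, 20/73]]; det S = 29625/129137
solve [mL_A; mL_B] = S·[w00; w01] and [mR_A; mR_B] = S·[w10; w11]:
  w00 = 1, w01 = -1, w10 = 1/2, w11 = -1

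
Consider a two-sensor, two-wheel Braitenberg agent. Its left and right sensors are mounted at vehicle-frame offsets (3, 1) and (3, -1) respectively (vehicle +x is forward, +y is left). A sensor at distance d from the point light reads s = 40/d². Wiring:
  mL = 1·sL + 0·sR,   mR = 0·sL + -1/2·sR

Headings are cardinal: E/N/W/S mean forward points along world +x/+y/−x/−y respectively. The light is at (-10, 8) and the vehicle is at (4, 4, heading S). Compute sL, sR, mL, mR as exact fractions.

left sensor world pos  = (5, 1); dL² = 274
right sensor world pos = (3, 1); dR² = 218
sL = 40/274 = 20/137
sR = 40/218 = 20/109
mL = 1·sL + 0·sR = 20/137
mR = 0·sL + -1/2·sR = -10/109

20/137 20/109 20/137 -10/109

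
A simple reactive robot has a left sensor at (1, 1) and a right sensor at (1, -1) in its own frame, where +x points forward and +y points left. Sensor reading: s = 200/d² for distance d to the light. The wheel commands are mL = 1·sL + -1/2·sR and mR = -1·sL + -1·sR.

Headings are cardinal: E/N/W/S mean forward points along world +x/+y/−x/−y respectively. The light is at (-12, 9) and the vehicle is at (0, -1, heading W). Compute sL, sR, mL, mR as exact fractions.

left sensor world pos  = (-1, -2); dL² = 242
right sensor world pos = (-1, 0); dR² = 202
sL = 200/242 = 100/121
sR = 200/202 = 100/101
mL = 1·sL + -1/2·sR = 4050/12221
mR = -1·sL + -1·sR = -22200/12221

100/121 100/101 4050/12221 -22200/12221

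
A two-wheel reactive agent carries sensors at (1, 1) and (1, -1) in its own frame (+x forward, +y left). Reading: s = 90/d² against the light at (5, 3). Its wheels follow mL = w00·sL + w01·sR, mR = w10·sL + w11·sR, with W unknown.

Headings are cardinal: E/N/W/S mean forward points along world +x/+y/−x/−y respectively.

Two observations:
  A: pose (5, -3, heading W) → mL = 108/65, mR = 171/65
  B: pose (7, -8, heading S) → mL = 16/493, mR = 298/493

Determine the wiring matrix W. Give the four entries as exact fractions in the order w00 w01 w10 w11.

obs A: pose=(5,-3,W) → sL=9/5, sR=45/13, mL=108/65, mR=171/65
obs B: pose=(7,-8,S) → sL=10/17, sR=18/29, mL=16/493, mR=298/493
sensor matrix S = [[9/5, 45/13], [10/17, 18/29]]; det S = -29448/32045
solve [mL_A; mL_B] = S·[w00; w01] and [mR_A; mR_B] = S·[w10; w11]:
  w00 = -1, w01 = 1, w10 = 1/2, w11 = 1/2

-1 1 1/2 1/2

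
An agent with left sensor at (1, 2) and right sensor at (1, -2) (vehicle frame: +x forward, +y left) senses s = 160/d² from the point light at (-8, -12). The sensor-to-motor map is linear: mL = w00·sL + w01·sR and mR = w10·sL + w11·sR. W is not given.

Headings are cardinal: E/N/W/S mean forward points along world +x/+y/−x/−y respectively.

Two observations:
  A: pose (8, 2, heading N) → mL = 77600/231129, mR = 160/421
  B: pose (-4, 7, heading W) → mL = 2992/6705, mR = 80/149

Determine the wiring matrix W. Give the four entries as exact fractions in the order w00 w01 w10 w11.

obs A: pose=(8,2,N) → sL=160/421, sR=160/549, mL=77600/231129, mR=160/421
obs B: pose=(-4,7,W) → sL=80/149, sR=16/45, mL=2992/6705, mR=80/149
sensor matrix S = [[160/421, 160/549], [80/149, 16/45]]; det S = -735232/34438221
solve [mL_A; mL_B] = S·[w00; w01] and [mR_A; mR_B] = S·[w10; w11]:
  w00 = 1/2, w01 = 1/2, w10 = 1, w11 = 0

1/2 1/2 1 0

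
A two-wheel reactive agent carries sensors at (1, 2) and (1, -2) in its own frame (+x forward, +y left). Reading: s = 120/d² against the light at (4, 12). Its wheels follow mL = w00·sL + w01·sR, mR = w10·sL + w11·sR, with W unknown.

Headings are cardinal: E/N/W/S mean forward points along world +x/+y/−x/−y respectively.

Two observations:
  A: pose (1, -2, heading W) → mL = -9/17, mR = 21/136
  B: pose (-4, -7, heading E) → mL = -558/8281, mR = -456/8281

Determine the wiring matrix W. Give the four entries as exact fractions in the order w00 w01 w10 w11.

1/2 -1 -1/2 1/2

obs A: pose=(1,-2,W) → sL=15/34, sR=3/4, mL=-9/17, mR=21/136
obs B: pose=(-4,-7,E) → sL=60/169, sR=12/49, mL=-558/8281, mR=-456/8281
sensor matrix S = [[15/34, 3/4], [60/169, 12/49]]; det S = -22275/140777
solve [mL_A; mL_B] = S·[w00; w01] and [mR_A; mR_B] = S·[w10; w11]:
  w00 = 1/2, w01 = -1, w10 = -1/2, w11 = 1/2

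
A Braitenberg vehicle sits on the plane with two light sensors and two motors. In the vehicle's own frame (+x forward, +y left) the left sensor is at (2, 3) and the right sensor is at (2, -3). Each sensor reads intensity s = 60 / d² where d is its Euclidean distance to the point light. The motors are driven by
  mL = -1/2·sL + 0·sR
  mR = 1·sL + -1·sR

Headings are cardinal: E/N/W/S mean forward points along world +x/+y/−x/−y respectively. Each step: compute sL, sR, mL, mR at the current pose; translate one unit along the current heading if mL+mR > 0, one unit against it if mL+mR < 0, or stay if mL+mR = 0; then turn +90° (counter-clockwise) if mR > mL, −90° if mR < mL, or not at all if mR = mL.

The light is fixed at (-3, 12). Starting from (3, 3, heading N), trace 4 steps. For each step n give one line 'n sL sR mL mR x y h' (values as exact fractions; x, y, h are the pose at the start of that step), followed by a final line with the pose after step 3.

0 30/29 6/13 -15/29 216/377 3 3 N
1 60/137 60/41 -30/137 -5760/5617 3 4 W
2 15/13 15/34 -15/26 315/442 4 4 N
3 12/25 60/41 -6/25 -1008/1025 4 5 W
final 5 5 N

n=0: pose=(3,3,N); sL=30/29, sR=6/13; mL=-15/29, mR=216/377; mL+mR=21/377 → advance +1; mR−mL=411/377 → turn +1·90°
n=1: pose=(3,4,W); sL=60/137, sR=60/41; mL=-30/137, mR=-5760/5617; mL+mR=-6990/5617 → advance -1; mR−mL=-4530/5617 → turn -1·90°
n=2: pose=(4,4,N); sL=15/13, sR=15/34; mL=-15/26, mR=315/442; mL+mR=30/221 → advance +1; mR−mL=285/221 → turn +1·90°
n=3: pose=(4,5,W); sL=12/25, sR=60/41; mL=-6/25, mR=-1008/1025; mL+mR=-1254/1025 → advance -1; mR−mL=-762/1025 → turn -1·90°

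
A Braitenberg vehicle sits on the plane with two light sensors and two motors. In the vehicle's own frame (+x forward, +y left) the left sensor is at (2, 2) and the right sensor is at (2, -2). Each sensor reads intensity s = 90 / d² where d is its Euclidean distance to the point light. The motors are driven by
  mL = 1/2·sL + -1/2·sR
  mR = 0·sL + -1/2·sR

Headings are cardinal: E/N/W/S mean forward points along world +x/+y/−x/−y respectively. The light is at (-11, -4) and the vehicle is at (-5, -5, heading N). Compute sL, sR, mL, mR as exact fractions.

left sensor world pos  = (-7, -3); dL² = 17
right sensor world pos = (-3, -3); dR² = 65
sL = 90/17 = 90/17
sR = 90/65 = 18/13
mL = 1/2·sL + -1/2·sR = 432/221
mR = 0·sL + -1/2·sR = -9/13

90/17 18/13 432/221 -9/13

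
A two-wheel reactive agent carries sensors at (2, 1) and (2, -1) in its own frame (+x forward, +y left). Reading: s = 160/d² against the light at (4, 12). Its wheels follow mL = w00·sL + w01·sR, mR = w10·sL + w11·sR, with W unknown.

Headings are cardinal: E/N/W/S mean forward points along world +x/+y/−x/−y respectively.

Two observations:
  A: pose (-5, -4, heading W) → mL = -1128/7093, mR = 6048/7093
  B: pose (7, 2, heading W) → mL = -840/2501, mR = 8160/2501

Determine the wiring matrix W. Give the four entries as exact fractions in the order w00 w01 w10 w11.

obs A: pose=(-5,-4,W) → sL=16/41, sR=80/173, mL=-1128/7093, mR=6048/7093
obs B: pose=(7,2,W) → sL=80/61, sR=80/41, mL=-840/2501, mR=8160/2501
sensor matrix S = [[16/41, 80/173], [80/61, 80/41]]; det S = 2749440/17739593
solve [mL_A; mL_B] = S·[w00; w01] and [mR_A; mR_B] = S·[w10; w11]:
  w00 = -1, w01 = 1/2, w10 = 1, w11 = 1

-1 1/2 1 1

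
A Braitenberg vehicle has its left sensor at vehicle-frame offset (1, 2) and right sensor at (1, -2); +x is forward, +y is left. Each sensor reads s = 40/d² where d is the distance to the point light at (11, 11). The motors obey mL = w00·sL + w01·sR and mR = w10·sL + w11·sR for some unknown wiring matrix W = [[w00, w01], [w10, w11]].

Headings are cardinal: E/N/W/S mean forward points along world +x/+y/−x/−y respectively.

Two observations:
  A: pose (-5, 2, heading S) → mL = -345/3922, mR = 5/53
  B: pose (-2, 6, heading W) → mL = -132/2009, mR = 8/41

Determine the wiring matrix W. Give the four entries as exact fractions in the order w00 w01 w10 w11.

-1 1/2 0 1

obs A: pose=(-5,2,S) → sL=5/37, sR=5/53, mL=-345/3922, mR=5/53
obs B: pose=(-2,6,W) → sL=8/49, sR=8/41, mL=-132/2009, mR=8/41
sensor matrix S = [[5/37, 5/53], [8/49, 8/41]]; det S = 43200/3939649
solve [mL_A; mL_B] = S·[w00; w01] and [mR_A; mR_B] = S·[w10; w11]:
  w00 = -1, w01 = 1/2, w10 = 0, w11 = 1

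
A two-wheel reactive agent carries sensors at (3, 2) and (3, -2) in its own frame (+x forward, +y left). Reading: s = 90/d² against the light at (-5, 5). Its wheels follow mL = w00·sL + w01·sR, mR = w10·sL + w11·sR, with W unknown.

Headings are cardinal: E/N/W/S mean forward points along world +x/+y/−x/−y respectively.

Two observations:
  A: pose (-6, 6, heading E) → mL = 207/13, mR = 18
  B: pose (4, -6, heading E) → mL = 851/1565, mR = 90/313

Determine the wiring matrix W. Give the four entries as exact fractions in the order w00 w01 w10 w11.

obs A: pose=(-6,6,E) → sL=90/13, sR=18, mL=207/13, mR=18
obs B: pose=(4,-6,E) → sL=2/5, sR=90/313, mL=851/1565, mR=90/313
sensor matrix S = [[90/13, 18], [2/5, 90/313]]; det S = -105984/20345
solve [mL_A; mL_B] = S·[w00; w01] and [mR_A; mR_B] = S·[w10; w11]:
  w00 = 1, w01 = 1/2, w10 = 0, w11 = 1

1 1/2 0 1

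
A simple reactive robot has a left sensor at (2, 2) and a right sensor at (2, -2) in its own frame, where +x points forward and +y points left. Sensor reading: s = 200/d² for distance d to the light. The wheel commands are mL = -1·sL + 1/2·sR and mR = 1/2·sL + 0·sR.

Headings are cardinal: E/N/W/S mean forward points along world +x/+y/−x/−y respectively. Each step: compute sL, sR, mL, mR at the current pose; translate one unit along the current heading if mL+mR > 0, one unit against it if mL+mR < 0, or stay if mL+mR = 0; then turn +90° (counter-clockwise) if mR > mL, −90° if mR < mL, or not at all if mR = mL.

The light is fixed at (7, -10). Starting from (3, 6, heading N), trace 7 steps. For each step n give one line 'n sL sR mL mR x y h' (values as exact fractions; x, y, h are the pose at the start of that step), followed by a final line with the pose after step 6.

0 5/9 25/41 -185/738 5/18 3 6 N
1 200/261 200/397 -53300/103617 100/261 3 7 W
2 100/113 4/5 -274/565 50/113 4 7 S
3 200/401 200/257 -11300/103057 100/401 4 8 E
4 25/52 1/2 -3/13 25/104 5 8 N
5 40/61 200/457 -12180/27877 20/61 5 9 W
6 20/29 100/149 -1530/4321 10/29 6 9 S
final 6 10 E

n=0: pose=(3,6,N); sL=5/9, sR=25/41; mL=-185/738, mR=5/18; mL+mR=10/369 → advance +1; mR−mL=65/123 → turn +1·90°
n=1: pose=(3,7,W); sL=200/261, sR=200/397; mL=-53300/103617, mR=100/261; mL+mR=-13600/103617 → advance -1; mR−mL=31000/34539 → turn +1·90°
n=2: pose=(4,7,S); sL=100/113, sR=4/5; mL=-274/565, mR=50/113; mL+mR=-24/565 → advance -1; mR−mL=524/565 → turn +1·90°
n=3: pose=(4,8,E); sL=200/401, sR=200/257; mL=-11300/103057, mR=100/401; mL+mR=14400/103057 → advance +1; mR−mL=37000/103057 → turn +1·90°
n=4: pose=(5,8,N); sL=25/52, sR=1/2; mL=-3/13, mR=25/104; mL+mR=1/104 → advance +1; mR−mL=49/104 → turn +1·90°
n=5: pose=(5,9,W); sL=40/61, sR=200/457; mL=-12180/27877, mR=20/61; mL+mR=-3040/27877 → advance -1; mR−mL=21320/27877 → turn +1·90°
n=6: pose=(6,9,S); sL=20/29, sR=100/149; mL=-1530/4321, mR=10/29; mL+mR=-40/4321 → advance -1; mR−mL=3020/4321 → turn +1·90°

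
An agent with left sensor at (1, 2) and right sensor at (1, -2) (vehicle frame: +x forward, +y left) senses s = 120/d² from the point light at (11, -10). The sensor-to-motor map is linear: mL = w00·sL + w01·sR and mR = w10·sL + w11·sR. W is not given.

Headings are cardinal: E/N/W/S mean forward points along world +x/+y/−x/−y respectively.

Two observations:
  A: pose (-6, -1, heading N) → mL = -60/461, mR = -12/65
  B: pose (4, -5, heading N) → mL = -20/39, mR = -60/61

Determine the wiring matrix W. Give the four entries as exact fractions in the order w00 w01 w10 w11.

obs A: pose=(-6,-1,N) → sL=120/461, sR=24/65, mL=-60/461, mR=-12/65
obs B: pose=(4,-5,N) → sL=40/39, sR=120/61, mL=-20/39, mR=-60/61
sensor matrix S = [[120/461, 24/65], [40/39, 120/61]]; det S = 633856/4752449
solve [mL_A; mL_B] = S·[w00; w01] and [mR_A; mR_B] = S·[w10; w11]:
  w00 = -1/2, w01 = 0, w10 = 0, w11 = -1/2

-1/2 0 0 -1/2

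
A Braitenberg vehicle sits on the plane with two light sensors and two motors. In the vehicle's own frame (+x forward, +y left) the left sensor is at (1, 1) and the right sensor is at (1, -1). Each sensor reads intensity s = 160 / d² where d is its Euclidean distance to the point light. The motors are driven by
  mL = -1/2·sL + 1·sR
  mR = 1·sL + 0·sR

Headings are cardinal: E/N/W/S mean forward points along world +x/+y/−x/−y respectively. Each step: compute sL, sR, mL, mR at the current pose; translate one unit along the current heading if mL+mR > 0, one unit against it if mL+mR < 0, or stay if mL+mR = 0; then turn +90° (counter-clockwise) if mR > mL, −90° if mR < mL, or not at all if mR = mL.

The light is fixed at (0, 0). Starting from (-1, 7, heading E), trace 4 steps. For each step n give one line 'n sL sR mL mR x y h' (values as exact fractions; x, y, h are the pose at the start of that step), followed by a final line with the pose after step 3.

n=0: pose=(-1,7,E); sL=5/2, sR=40/9; mL=115/36, mR=5/2; mL+mR=205/36 → advance +1; mR−mL=-25/36 → turn -1·90°
n=1: pose=(0,7,S); sL=160/37, sR=160/37; mL=80/37, mR=160/37; mL+mR=240/37 → advance +1; mR−mL=80/37 → turn +1·90°
n=2: pose=(0,6,E); sL=16/5, sR=80/13; mL=296/65, mR=16/5; mL+mR=504/65 → advance +1; mR−mL=-88/65 → turn -1·90°
n=3: pose=(1,6,S); sL=160/29, sR=32/5; mL=528/145, mR=160/29; mL+mR=1328/145 → advance +1; mR−mL=272/145 → turn +1·90°

0 5/2 40/9 115/36 5/2 -1 7 E
1 160/37 160/37 80/37 160/37 0 7 S
2 16/5 80/13 296/65 16/5 0 6 E
3 160/29 32/5 528/145 160/29 1 6 S
final 1 5 E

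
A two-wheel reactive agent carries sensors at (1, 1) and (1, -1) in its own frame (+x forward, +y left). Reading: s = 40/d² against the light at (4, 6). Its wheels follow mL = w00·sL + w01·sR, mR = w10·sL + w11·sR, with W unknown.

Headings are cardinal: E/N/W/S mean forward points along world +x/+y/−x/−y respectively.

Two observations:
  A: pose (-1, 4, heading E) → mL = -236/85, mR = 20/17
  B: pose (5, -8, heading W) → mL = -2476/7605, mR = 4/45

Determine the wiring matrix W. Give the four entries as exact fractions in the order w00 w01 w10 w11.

-1/2 -1 1/2 0

obs A: pose=(-1,4,E) → sL=40/17, sR=8/5, mL=-236/85, mR=20/17
obs B: pose=(5,-8,W) → sL=8/45, sR=40/169, mL=-2476/7605, mR=4/45
sensor matrix S = [[40/17, 8/5], [8/45, 40/169]]; det S = 176128/646425
solve [mL_A; mL_B] = S·[w00; w01] and [mR_A; mR_B] = S·[w10; w11]:
  w00 = -1/2, w01 = -1, w10 = 1/2, w11 = 0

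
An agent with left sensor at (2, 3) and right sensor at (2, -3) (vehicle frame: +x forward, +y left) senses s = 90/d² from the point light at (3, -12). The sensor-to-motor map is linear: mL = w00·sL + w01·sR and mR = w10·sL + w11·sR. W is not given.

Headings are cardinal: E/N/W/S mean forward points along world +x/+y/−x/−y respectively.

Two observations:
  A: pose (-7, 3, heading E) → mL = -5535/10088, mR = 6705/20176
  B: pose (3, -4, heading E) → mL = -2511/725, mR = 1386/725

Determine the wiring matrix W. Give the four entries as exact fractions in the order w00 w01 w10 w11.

obs A: pose=(-7,3,E) → sL=45/194, sR=45/104, mL=-5535/10088, mR=6705/20176
obs B: pose=(3,-4,E) → sL=18/25, sR=90/29, mL=-2511/725, mR=1386/725
sensor matrix S = [[45/194, 45/104], [18/25, 90/29]]; det S = 298647/731380
solve [mL_A; mL_B] = S·[w00; w01] and [mR_A; mR_B] = S·[w10; w11]:
  w00 = -1/2, w01 = -1, w10 = 1/2, w11 = 1/2

-1/2 -1 1/2 1/2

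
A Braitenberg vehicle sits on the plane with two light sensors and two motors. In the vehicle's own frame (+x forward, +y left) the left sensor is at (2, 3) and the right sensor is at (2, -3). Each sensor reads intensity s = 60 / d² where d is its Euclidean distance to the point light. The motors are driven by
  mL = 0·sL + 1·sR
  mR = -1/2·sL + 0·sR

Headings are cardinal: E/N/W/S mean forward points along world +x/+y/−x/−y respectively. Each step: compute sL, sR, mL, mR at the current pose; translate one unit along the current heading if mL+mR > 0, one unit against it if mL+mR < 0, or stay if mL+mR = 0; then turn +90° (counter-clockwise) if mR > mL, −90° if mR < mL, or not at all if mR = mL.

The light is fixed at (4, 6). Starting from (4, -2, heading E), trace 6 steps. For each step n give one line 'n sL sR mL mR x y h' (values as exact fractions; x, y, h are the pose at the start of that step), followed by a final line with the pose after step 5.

n=0: pose=(4,-2,E); sL=60/29, sR=12/25; mL=12/25, mR=-30/29; mL+mR=-402/725 → advance -1; mR−mL=-1098/725 → turn -1·90°
n=1: pose=(3,-2,S); sL=15/26, sR=15/29; mL=15/29, mR=-15/52; mL+mR=345/1508 → advance +1; mR−mL=-1215/1508 → turn -1·90°
n=2: pose=(3,-3,W); sL=20/51, sR=4/3; mL=4/3, mR=-10/51; mL+mR=58/51 → advance +1; mR−mL=-26/17 → turn -1·90°
n=3: pose=(2,-3,N); sL=30/37, sR=6/5; mL=6/5, mR=-15/37; mL+mR=147/185 → advance +1; mR−mL=-297/185 → turn -1·90°
n=4: pose=(2,-2,E); sL=12/5, sR=60/121; mL=60/121, mR=-6/5; mL+mR=-426/605 → advance -1; mR−mL=-1026/605 → turn -1·90°
n=5: pose=(1,-2,S); sL=3/5, sR=15/34; mL=15/34, mR=-3/10; mL+mR=12/85 → advance +1; mR−mL=-63/85 → turn -1·90°

0 60/29 12/25 12/25 -30/29 4 -2 E
1 15/26 15/29 15/29 -15/52 3 -2 S
2 20/51 4/3 4/3 -10/51 3 -3 W
3 30/37 6/5 6/5 -15/37 2 -3 N
4 12/5 60/121 60/121 -6/5 2 -2 E
5 3/5 15/34 15/34 -3/10 1 -2 S
final 1 -3 W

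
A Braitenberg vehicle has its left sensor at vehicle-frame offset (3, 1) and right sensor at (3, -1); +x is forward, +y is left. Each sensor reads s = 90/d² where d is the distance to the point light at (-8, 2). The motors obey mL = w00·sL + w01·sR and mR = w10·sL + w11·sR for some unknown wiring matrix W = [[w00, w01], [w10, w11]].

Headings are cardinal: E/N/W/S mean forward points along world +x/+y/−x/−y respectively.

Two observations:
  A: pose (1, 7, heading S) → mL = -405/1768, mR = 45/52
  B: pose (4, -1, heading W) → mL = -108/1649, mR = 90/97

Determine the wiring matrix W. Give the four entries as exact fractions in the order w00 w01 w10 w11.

obs A: pose=(1,7,S) → sL=45/52, sR=45/34, mL=-405/1768, mR=45/52
obs B: pose=(4,-1,W) → sL=90/97, sR=18/17, mL=-108/1649, mR=90/97
sensor matrix S = [[45/52, 45/34], [90/97, 18/17]]; det S = -13365/42874
solve [mL_A; mL_B] = S·[w00; w01] and [mR_A; mR_B] = S·[w10; w11]:
  w00 = 1/2, w01 = -1/2, w10 = 1, w11 = 0

1/2 -1/2 1 0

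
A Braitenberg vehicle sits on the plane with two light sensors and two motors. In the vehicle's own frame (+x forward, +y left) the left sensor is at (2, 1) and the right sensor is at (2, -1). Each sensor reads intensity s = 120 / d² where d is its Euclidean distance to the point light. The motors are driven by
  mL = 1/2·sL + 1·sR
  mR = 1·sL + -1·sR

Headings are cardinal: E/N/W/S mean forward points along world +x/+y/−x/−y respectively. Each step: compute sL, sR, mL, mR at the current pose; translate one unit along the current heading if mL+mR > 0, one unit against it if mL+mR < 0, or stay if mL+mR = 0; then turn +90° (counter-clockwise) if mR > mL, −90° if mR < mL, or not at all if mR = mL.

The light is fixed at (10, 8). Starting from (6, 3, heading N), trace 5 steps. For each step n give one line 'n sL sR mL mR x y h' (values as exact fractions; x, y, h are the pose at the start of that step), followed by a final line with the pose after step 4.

n=0: pose=(6,3,N); sL=60/17, sR=20/3; mL=430/51, mR=-160/51; mL+mR=90/17 → advance +1; mR−mL=-590/51 → turn -1·90°
n=1: pose=(6,4,E); sL=120/13, sR=120/29; mL=3300/377, mR=1920/377; mL+mR=180/13 → advance +1; mR−mL=-1380/377 → turn -1·90°
n=2: pose=(7,4,S); sL=3, sR=30/13; mL=99/26, mR=9/13; mL+mR=9/2 → advance +1; mR−mL=-81/26 → turn -1·90°
n=3: pose=(7,3,W); sL=120/61, sR=120/41; mL=9780/2501, mR=-2400/2501; mL+mR=180/61 → advance +1; mR−mL=-12180/2501 → turn -1·90°
n=4: pose=(6,3,N); sL=60/17, sR=20/3; mL=430/51, mR=-160/51; mL+mR=90/17 → advance +1; mR−mL=-590/51 → turn -1·90°

0 60/17 20/3 430/51 -160/51 6 3 N
1 120/13 120/29 3300/377 1920/377 6 4 E
2 3 30/13 99/26 9/13 7 4 S
3 120/61 120/41 9780/2501 -2400/2501 7 3 W
4 60/17 20/3 430/51 -160/51 6 3 N
final 6 4 E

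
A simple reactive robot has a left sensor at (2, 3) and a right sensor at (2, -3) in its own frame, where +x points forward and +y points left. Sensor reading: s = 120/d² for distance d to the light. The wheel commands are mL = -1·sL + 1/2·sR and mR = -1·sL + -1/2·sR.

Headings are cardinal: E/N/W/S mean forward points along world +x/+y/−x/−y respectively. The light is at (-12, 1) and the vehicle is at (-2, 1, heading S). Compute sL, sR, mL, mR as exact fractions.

120/173 120/53 4020/9169 -16740/9169

left sensor world pos  = (1, -1); dL² = 173
right sensor world pos = (-5, -1); dR² = 53
sL = 120/173 = 120/173
sR = 120/53 = 120/53
mL = -1·sL + 1/2·sR = 4020/9169
mR = -1·sL + -1/2·sR = -16740/9169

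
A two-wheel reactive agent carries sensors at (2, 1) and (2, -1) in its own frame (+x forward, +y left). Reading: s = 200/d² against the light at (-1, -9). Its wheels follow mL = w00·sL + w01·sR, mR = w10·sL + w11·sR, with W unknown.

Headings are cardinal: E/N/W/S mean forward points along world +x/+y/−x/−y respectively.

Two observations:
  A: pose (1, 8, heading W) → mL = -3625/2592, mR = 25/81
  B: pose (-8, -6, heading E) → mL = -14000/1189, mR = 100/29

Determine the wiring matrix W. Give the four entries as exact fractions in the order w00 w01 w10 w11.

-1 -1 0 1/2

obs A: pose=(1,8,W) → sL=25/32, sR=50/81, mL=-3625/2592, mR=25/81
obs B: pose=(-8,-6,E) → sL=200/41, sR=200/29, mL=-14000/1189, mR=100/29
sensor matrix S = [[25/32, 50/81], [200/41, 200/29]]; det S = 915625/385236
solve [mL_A; mL_B] = S·[w00; w01] and [mR_A; mR_B] = S·[w10; w11]:
  w00 = -1, w01 = -1, w10 = 0, w11 = 1/2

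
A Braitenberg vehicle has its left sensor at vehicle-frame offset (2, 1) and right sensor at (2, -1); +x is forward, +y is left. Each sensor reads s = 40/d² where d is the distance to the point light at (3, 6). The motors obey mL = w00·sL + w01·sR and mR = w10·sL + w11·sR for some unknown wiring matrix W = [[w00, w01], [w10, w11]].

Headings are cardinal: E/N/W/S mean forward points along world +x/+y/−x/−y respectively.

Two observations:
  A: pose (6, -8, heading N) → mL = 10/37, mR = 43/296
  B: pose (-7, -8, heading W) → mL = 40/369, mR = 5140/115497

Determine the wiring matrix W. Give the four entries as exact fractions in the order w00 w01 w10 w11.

obs A: pose=(6,-8,N) → sL=10/37, sR=1/4, mL=10/37, mR=43/296
obs B: pose=(-7,-8,W) → sL=40/369, sR=40/313, mL=40/369, mR=5140/115497
sensor matrix S = [[10/37, 1/4], [40/369, 40/313]]; det S = 31790/4273389
solve [mL_A; mL_B] = S·[w00; w01] and [mR_A; mR_B] = S·[w10; w11]:
  w00 = 1, w01 = 0, w10 = 1, w11 = -1/2

1 0 1 -1/2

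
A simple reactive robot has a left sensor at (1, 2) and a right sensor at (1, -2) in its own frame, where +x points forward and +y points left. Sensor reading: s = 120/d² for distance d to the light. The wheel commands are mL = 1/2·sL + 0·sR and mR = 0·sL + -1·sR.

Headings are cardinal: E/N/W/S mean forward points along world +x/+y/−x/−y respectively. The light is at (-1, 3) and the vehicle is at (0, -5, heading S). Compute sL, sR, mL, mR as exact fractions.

left sensor world pos  = (2, -6); dL² = 90
right sensor world pos = (-2, -6); dR² = 82
sL = 120/90 = 4/3
sR = 120/82 = 60/41
mL = 1/2·sL + 0·sR = 2/3
mR = 0·sL + -1·sR = -60/41

4/3 60/41 2/3 -60/41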